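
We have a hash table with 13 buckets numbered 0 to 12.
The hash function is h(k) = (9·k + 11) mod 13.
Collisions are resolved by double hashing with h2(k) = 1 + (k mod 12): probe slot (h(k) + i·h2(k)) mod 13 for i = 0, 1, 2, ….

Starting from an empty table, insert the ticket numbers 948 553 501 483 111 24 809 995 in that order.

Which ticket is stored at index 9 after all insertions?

948: h=2 → slot 2
553: h=9 → slot 9
501: h=9, h2=10, probe 9,6 → slot 6
483: h=3 → slot 3
111: h=9, h2=4, probe 9,0 → slot 0
24: h=6, h2=1, probe 6,7 → slot 7
809: h=12 → slot 12
995: h=9, h2=12, probe 9,8 → slot 8
Table: [111, _, 948, 483, _, _, 501, 24, 995, 553, _, _, 809]

553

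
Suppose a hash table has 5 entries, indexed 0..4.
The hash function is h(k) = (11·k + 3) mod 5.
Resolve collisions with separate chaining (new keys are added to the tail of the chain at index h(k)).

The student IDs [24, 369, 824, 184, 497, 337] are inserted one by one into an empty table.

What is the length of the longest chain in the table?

24 -> bucket 2
369 -> bucket 2 (collision)
824 -> bucket 2 (collision)
184 -> bucket 2 (collision)
497 -> bucket 0
337 -> bucket 0 (collision)
Final buckets:
0: 497 -> 337
1: —
2: 24 -> 369 -> 824 -> 184
3: —
4: —

4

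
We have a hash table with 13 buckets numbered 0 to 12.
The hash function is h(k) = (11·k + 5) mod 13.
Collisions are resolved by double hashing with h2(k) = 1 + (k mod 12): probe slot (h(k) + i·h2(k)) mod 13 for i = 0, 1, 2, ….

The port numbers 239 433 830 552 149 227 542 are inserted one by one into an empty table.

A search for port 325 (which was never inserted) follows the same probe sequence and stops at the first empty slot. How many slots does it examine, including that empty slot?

2

Insert 239: h=8, slot 8 empty -> index 8.
Insert 433: h=10, slot 10 empty -> index 10.
Insert 830: h=9, slot 9 empty -> index 9.
Insert 552: h=6, slot 6 empty -> index 6.
Insert 149: h=6, h2=6, slot 6 occupied -> index 12.
Insert 227: h=6, h2=12, slot 6 occupied -> index 5.
Insert 542: h=0, slot 0 empty -> index 0.
Table: [542, -, -, -, -, 227, 552, -, 239, 830, 433, -, 149]
Lookup 325: h=5, h2=2, probe 5,7 → slot 7 empty, not found.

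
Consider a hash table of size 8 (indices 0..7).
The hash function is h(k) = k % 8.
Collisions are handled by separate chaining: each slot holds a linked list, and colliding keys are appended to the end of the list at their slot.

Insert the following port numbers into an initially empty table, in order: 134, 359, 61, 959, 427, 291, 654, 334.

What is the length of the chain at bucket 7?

Insert 134: h=6, bucket 6 empty -> new chain.
Insert 359: h=7, bucket 7 empty -> new chain.
Insert 61: h=5, bucket 5 empty -> new chain.
Insert 959: h=7, bucket 7 nonempty -> append to chain.
Insert 427: h=3, bucket 3 empty -> new chain.
Insert 291: h=3, bucket 3 nonempty -> append to chain.
Insert 654: h=6, bucket 6 nonempty -> append to chain.
Insert 334: h=6, bucket 6 nonempty -> append to chain.
Final buckets:
0: .
1: .
2: .
3: 427 -> 291
4: .
5: 61
6: 134 -> 654 -> 334
7: 359 -> 959

2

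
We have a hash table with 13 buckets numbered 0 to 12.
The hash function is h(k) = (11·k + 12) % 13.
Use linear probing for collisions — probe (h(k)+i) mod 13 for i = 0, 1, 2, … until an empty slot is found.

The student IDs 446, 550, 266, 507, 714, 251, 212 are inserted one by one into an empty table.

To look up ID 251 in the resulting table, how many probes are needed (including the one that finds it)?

3

446 hashes to 4; slot 4 is free => place at 4.
550 hashes to 4; 4 taken => place at 5.
266 hashes to 0; slot 0 is free => place at 0.
507 hashes to 12; slot 12 is free => place at 12.
714 hashes to 1; slot 1 is free => place at 1.
251 hashes to 4; 4,5 taken => place at 6.
212 hashes to 4; 4,5,6 taken => place at 7.
Table: [266, 714, ∅, ∅, 446, 550, 251, 212, ∅, ∅, ∅, ∅, 507]
Lookup 251: h=4, probe 4,5,6 → found at 6.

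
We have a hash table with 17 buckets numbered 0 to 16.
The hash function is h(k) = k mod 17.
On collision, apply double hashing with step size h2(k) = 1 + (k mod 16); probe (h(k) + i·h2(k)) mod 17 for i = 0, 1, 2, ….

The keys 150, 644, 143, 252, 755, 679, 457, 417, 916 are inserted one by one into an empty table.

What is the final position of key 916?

3

Insert 150: h=14, slot 14 empty -> index 14.
Insert 644: h=15, slot 15 empty -> index 15.
Insert 143: h=7, slot 7 empty -> index 7.
Insert 252: h=14, h2=13, slot 14 occupied -> index 10.
Insert 755: h=7, h2=4, slot 7 occupied -> index 11.
Insert 679: h=16, slot 16 empty -> index 16.
Insert 457: h=15, h2=10, slot 15 occupied -> index 8.
Insert 417: h=9, slot 9 empty -> index 9.
Insert 916: h=15, h2=5, slot 15 occupied -> index 3.
Table: [_, _, _, 916, _, _, _, 143, 457, 417, 252, 755, _, _, 150, 644, 679]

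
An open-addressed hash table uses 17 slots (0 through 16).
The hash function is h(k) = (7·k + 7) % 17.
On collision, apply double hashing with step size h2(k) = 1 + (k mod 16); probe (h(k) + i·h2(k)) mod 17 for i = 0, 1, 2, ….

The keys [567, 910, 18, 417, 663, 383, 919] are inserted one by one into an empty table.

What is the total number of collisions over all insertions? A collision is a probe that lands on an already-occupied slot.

3

Insert 567: h=15, slot 15 empty -> index 15.
Insert 910: h=2, slot 2 empty -> index 2.
Insert 18: h=14, slot 14 empty -> index 14.
Insert 417: h=2, h2=2, slot 2 occupied -> index 4.
Insert 663: h=7, slot 7 empty -> index 7.
Insert 383: h=2, h2=16, slot 2 occupied -> index 1.
Insert 919: h=14, h2=8, slot 14 occupied -> index 5.
Table: [., 383, 910, ., 417, 919, ., 663, ., ., ., ., ., ., 18, 567, .]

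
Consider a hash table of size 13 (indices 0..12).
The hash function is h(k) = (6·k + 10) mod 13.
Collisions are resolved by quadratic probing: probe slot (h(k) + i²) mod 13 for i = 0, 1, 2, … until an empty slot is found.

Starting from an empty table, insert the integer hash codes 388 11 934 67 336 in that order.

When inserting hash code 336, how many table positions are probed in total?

388: h=11 => slot 11
11: h=11, probe 11,12 => slot 12
934: h=11, probe 11,12,2 => slot 2
67: h=9 => slot 9
336: h=11, probe 11,12,2,7 => slot 7
Table: [., ., 934, ., ., ., ., 336, ., 67, ., 388, 11]

4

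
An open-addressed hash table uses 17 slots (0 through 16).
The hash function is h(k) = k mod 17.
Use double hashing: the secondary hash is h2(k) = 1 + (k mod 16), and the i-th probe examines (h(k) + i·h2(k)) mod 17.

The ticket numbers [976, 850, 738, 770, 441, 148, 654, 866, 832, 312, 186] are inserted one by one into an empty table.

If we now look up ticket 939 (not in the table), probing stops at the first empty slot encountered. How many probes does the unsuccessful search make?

976 hashes to 7; slot 7 is free -> place at 7.
850 hashes to 0; slot 0 is free -> place at 0.
738 hashes to 7, h2=3; 7 taken -> place at 10.
770 hashes to 5; slot 5 is free -> place at 5.
441 hashes to 16; slot 16 is free -> place at 16.
148 hashes to 12; slot 12 is free -> place at 12.
654 hashes to 8; slot 8 is free -> place at 8.
866 hashes to 16, h2=3; 16 taken -> place at 2.
832 hashes to 16, h2=1; 16,0 taken -> place at 1.
312 hashes to 6; slot 6 is free -> place at 6.
186 hashes to 16, h2=11; 16,10 taken -> place at 4.
Table: [850, 832, 866, _, 186, 770, 312, 976, 654, _, 738, _, 148, _, _, _, 441]
Lookup 939: h=4, h2=12, probe 4,16,11 → slot 11 empty, not found.

3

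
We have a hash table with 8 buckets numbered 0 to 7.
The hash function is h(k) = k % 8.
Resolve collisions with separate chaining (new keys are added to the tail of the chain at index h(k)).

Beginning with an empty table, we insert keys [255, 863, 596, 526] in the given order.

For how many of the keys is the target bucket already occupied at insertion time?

255 → bucket 7
863 → bucket 7 (collision)
596 → bucket 4
526 → bucket 6
Final buckets:
0: .
1: .
2: .
3: .
4: 596
5: .
6: 526
7: 255 -> 863

1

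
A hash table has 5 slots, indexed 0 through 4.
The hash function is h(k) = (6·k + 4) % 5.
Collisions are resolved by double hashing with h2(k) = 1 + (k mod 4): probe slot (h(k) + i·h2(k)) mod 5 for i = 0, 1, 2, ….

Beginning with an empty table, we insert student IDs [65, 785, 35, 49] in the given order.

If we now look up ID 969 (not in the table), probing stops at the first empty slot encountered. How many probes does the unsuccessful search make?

3

Insert 65: h=4, slot 4 empty -> index 4.
Insert 785: h=4, h2=2, slot 4 occupied -> index 1.
Insert 35: h=4, h2=4, slot 4 occupied -> index 3.
Insert 49: h=3, h2=2, slot 3 occupied -> index 0.
Table: [49, 785, —, 35, 65]
Lookup 969: h=3, h2=2, probe 3,0,2 → slot 2 empty, not found.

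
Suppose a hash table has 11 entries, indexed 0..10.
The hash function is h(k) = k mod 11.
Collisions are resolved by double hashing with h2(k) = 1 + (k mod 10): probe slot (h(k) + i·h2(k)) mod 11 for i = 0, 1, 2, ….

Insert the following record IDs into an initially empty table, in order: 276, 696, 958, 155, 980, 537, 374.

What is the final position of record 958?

276: h=1 => slot 1
696: h=3 => slot 3
958: h=1, h2=9, probe 1,10 => slot 10
155: h=1, h2=6, probe 1,7 => slot 7
980: h=1, h2=1, probe 1,2 => slot 2
537: h=9 => slot 9
374: h=0 => slot 0
Table: [374, 276, 980, 696, -, -, -, 155, -, 537, 958]

10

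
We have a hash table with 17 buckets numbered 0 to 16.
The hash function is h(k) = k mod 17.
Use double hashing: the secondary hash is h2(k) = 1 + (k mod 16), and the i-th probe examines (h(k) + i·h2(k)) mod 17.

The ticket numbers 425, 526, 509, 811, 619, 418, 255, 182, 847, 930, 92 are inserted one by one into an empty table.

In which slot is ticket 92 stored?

Insert 425: h=0, slot 0 empty → index 0.
Insert 526: h=16, slot 16 empty → index 16.
Insert 509: h=16, h2=14, slot 16 occupied → index 13.
Insert 811: h=12, slot 12 empty → index 12.
Insert 619: h=7, slot 7 empty → index 7.
Insert 418: h=10, slot 10 empty → index 10.
Insert 255: h=0, h2=16, slots 0,16 occupied → index 15.
Insert 182: h=12, h2=7, slot 12 occupied → index 2.
Insert 847: h=14, slot 14 empty → index 14.
Insert 930: h=12, h2=3, slots 12,15 occupied → index 1.
Insert 92: h=7, h2=13, slot 7 occupied → index 3.
Table: [425, 930, 182, 92, _, _, _, 619, _, _, 418, _, 811, 509, 847, 255, 526]

3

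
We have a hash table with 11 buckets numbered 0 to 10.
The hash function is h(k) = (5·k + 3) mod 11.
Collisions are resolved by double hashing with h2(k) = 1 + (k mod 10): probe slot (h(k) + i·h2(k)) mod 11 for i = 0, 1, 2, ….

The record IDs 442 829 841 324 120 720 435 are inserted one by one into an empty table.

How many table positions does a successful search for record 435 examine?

442: h=2 → slot 2
829: h=1 → slot 1
841: h=6 → slot 6
324: h=6, h2=5, probe 6,0 → slot 0
120: h=9 → slot 9
720: h=6, h2=1, probe 6,7 → slot 7
435: h=0, h2=6, probe 0,6,1,7,2,8 → slot 8
Table: [324, 829, 442, _, _, _, 841, 720, 435, 120, _]
Lookup 435: h=0, h2=6, probe 0,6,1,7,2,8 → found at 8.

6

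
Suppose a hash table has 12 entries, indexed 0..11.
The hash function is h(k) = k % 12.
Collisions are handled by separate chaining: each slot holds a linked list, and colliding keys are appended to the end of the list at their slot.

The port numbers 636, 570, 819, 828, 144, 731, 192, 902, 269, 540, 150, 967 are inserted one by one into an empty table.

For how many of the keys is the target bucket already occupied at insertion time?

636 → bucket 0
570 → bucket 6
819 → bucket 3
828 → bucket 0 (collision)
144 → bucket 0 (collision)
731 → bucket 11
192 → bucket 0 (collision)
902 → bucket 2
269 → bucket 5
540 → bucket 0 (collision)
150 → bucket 6 (collision)
967 → bucket 7
Final buckets:
0: 636 -> 828 -> 144 -> 192 -> 540
1: -
2: 902
3: 819
4: -
5: 269
6: 570 -> 150
7: 967
8: -
9: -
10: -
11: 731

5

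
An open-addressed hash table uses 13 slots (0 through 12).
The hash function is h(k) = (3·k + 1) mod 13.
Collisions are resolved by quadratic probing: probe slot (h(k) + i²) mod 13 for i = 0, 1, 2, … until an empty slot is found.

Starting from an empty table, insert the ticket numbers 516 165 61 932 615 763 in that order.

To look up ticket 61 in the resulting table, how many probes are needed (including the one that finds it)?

3

Insert 516: h=2, slot 2 empty => index 2.
Insert 165: h=2, slot 2 occupied => index 3.
Insert 61: h=2, slots 2,3 occupied => index 6.
Insert 932: h=2, slots 2,3,6 occupied => index 11.
Insert 615: h=0, slot 0 empty => index 0.
Insert 763: h=2, slots 2,3,6,11 occupied => index 5.
Table: [615, ∅, 516, 165, ∅, 763, 61, ∅, ∅, ∅, ∅, 932, ∅]
Lookup 61: h=2, probe 2,3,6 → found at 6.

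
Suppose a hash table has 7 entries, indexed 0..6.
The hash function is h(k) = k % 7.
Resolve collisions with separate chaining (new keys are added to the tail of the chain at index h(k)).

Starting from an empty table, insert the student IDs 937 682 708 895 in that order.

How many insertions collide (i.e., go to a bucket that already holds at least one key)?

Insert 937: h=6, bucket 6 empty → new chain.
Insert 682: h=3, bucket 3 empty → new chain.
Insert 708: h=1, bucket 1 empty → new chain.
Insert 895: h=6, bucket 6 nonempty → append to chain.
Final buckets:
0: ∅
1: 708
2: ∅
3: 682
4: ∅
5: ∅
6: 937 -> 895

1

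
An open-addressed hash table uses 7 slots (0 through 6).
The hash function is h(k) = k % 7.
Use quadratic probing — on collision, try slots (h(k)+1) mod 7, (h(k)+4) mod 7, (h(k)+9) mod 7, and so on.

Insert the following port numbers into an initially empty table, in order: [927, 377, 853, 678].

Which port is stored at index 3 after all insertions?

927 hashes to 3; slot 3 is free → place at 3.
377 hashes to 6; slot 6 is free → place at 6.
853 hashes to 6; 6 taken → place at 0.
678 hashes to 6; 6,0,3 taken → place at 1.
Table: [853, 678, _, 927, _, _, 377]

927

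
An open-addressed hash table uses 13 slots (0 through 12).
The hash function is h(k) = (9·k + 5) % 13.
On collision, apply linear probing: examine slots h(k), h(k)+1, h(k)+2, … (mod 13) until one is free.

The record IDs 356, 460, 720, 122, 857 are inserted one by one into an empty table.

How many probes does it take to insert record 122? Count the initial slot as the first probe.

4

356 hashes to 11; slot 11 is free -> place at 11.
460 hashes to 11; 11 taken -> place at 12.
720 hashes to 11; 11,12 taken -> place at 0.
122 hashes to 11; 11,12,0 taken -> place at 1.
857 hashes to 9; slot 9 is free -> place at 9.
Table: [720, 122, —, —, —, —, —, —, —, 857, —, 356, 460]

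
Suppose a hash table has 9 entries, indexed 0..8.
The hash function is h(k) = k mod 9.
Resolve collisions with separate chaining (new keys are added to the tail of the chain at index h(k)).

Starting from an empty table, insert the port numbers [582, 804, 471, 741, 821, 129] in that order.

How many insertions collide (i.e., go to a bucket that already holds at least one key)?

3

582 → bucket 6
804 → bucket 3
471 → bucket 3 (collision)
741 → bucket 3 (collision)
821 → bucket 2
129 → bucket 3 (collision)
Final buckets:
0: ∅
1: ∅
2: 821
3: 804 -> 471 -> 741 -> 129
4: ∅
5: ∅
6: 582
7: ∅
8: ∅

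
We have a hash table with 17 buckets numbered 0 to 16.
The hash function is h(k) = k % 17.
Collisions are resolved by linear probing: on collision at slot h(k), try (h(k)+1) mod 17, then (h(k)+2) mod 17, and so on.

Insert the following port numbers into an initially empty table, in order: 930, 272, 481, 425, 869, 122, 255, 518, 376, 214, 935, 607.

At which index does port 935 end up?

Insert 930: h=12, slot 12 empty -> index 12.
Insert 272: h=0, slot 0 empty -> index 0.
Insert 481: h=5, slot 5 empty -> index 5.
Insert 425: h=0, slot 0 occupied -> index 1.
Insert 869: h=2, slot 2 empty -> index 2.
Insert 122: h=3, slot 3 empty -> index 3.
Insert 255: h=0, slots 0,1,2,3 occupied -> index 4.
Insert 518: h=8, slot 8 empty -> index 8.
Insert 376: h=2, slots 2,3,4,5 occupied -> index 6.
Insert 214: h=10, slot 10 empty -> index 10.
Insert 935: h=0, slots 0,1,2,3,4,5,6 occupied -> index 7.
Insert 607: h=12, slot 12 occupied -> index 13.
Table: [272, 425, 869, 122, 255, 481, 376, 935, 518, _, 214, _, 930, 607, _, _, _]

7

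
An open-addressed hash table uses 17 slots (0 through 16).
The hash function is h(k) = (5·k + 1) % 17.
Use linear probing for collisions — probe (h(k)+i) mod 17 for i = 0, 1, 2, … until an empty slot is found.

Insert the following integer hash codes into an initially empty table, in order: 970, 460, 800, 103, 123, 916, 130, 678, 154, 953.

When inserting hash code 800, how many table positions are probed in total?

Insert 970: h=6, slot 6 empty => index 6.
Insert 460: h=6, slot 6 occupied => index 7.
Insert 800: h=6, slots 6,7 occupied => index 8.
Insert 103: h=6, slots 6,7,8 occupied => index 9.
Insert 123: h=4, slot 4 empty => index 4.
Insert 916: h=8, slots 8,9 occupied => index 10.
Insert 130: h=5, slot 5 empty => index 5.
Insert 678: h=8, slots 8,9,10 occupied => index 11.
Insert 154: h=6, slots 6,7,8,9,10,11 occupied => index 12.
Insert 953: h=6, slots 6,7,8,9,10,11,12 occupied => index 13.
Table: [-, -, -, -, 123, 130, 970, 460, 800, 103, 916, 678, 154, 953, -, -, -]

3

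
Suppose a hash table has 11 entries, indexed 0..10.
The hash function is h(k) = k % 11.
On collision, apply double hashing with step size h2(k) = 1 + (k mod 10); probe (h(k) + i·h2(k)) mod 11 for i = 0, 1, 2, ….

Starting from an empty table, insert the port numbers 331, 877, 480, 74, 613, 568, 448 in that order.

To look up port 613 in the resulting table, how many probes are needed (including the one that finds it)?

331: h=1 => slot 1
877: h=8 => slot 8
480: h=7 => slot 7
74: h=8, h2=5, probe 8,2 => slot 2
613: h=8, h2=4, probe 8,1,5 => slot 5
568: h=7, h2=9, probe 7,5,3 => slot 3
448: h=8, h2=9, probe 8,6 => slot 6
Table: [., 331, 74, 568, ., 613, 448, 480, 877, ., .]
Lookup 613: h=8, h2=4, probe 8,1,5 → found at 5.

3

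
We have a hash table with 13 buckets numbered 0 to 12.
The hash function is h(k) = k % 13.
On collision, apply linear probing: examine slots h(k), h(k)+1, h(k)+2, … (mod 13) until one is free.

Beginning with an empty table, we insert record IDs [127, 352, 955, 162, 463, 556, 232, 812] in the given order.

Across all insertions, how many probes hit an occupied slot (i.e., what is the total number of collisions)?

127 hashes to 10; slot 10 is free -> place at 10.
352 hashes to 1; slot 1 is free -> place at 1.
955 hashes to 6; slot 6 is free -> place at 6.
162 hashes to 6; 6 taken -> place at 7.
463 hashes to 8; slot 8 is free -> place at 8.
556 hashes to 10; 10 taken -> place at 11.
232 hashes to 11; 11 taken -> place at 12.
812 hashes to 6; 6,7,8 taken -> place at 9.
Table: [_, 352, _, _, _, _, 955, 162, 463, 812, 127, 556, 232]

6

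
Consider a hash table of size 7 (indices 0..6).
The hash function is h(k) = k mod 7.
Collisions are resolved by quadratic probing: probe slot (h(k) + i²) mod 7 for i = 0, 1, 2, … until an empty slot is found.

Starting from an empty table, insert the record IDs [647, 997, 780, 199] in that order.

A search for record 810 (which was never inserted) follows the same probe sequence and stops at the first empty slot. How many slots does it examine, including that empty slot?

Insert 647: h=3, slot 3 empty => index 3.
Insert 997: h=3, slot 3 occupied => index 4.
Insert 780: h=3, slots 3,4 occupied => index 0.
Insert 199: h=3, slots 3,4,0 occupied => index 5.
Table: [780, _, _, 647, 997, 199, _]
Lookup 810: h=5, probe 5,6 → slot 6 empty, not found.

2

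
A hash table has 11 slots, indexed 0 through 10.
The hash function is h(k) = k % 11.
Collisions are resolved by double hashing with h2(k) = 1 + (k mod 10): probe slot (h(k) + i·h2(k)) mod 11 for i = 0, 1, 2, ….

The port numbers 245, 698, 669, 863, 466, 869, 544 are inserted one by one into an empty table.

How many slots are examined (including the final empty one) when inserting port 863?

245: h=3 → slot 3
698: h=5 → slot 5
669: h=9 → slot 9
863: h=5, h2=4, probe 5,9,2 → slot 2
466: h=4 → slot 4
869: h=0 → slot 0
544: h=5, h2=5, probe 5,10 → slot 10
Table: [869, —, 863, 245, 466, 698, —, —, —, 669, 544]

3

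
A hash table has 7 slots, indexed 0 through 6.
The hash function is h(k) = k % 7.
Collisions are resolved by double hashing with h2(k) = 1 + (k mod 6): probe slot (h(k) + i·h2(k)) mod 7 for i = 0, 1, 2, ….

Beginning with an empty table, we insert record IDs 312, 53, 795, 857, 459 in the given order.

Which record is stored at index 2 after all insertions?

Insert 312: h=4, slot 4 empty => index 4.
Insert 53: h=4, h2=6, slot 4 occupied => index 3.
Insert 795: h=4, h2=4, slot 4 occupied => index 1.
Insert 857: h=3, h2=6, slot 3 occupied => index 2.
Insert 459: h=4, h2=4, slots 4,1 occupied => index 5.
Table: [∅, 795, 857, 53, 312, 459, ∅]

857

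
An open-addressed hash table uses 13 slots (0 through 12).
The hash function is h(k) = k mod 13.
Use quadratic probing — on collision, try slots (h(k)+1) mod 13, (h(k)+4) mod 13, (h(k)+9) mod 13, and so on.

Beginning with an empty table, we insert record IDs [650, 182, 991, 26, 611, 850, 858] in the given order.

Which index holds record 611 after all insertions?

9

650: h=0 => slot 0
182: h=0, probe 0,1 => slot 1
991: h=3 => slot 3
26: h=0, probe 0,1,4 => slot 4
611: h=0, probe 0,1,4,9 => slot 9
850: h=5 => slot 5
858: h=0, probe 0,1,4,9,3,12 => slot 12
Table: [650, 182, _, 991, 26, 850, _, _, _, 611, _, _, 858]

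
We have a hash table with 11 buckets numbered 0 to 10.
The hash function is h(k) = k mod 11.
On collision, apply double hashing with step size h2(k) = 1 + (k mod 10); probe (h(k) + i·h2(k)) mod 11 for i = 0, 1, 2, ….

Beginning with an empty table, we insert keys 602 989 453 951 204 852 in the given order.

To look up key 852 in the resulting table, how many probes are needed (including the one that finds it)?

Insert 602: h=8, slot 8 empty -> index 8.
Insert 989: h=10, slot 10 empty -> index 10.
Insert 453: h=2, slot 2 empty -> index 2.
Insert 951: h=5, slot 5 empty -> index 5.
Insert 204: h=6, slot 6 empty -> index 6.
Insert 852: h=5, h2=3, slots 5,8 occupied -> index 0.
Table: [852, ∅, 453, ∅, ∅, 951, 204, ∅, 602, ∅, 989]
Lookup 852: h=5, h2=3, probe 5,8,0 → found at 0.

3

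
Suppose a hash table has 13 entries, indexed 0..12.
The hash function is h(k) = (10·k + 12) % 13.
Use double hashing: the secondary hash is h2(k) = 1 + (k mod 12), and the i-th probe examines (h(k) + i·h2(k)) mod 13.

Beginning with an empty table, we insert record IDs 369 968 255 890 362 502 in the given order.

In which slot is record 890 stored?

0

369 hashes to 10; slot 10 is free -> place at 10.
968 hashes to 7; slot 7 is free -> place at 7.
255 hashes to 1; slot 1 is free -> place at 1.
890 hashes to 7, h2=3; 7,10 taken -> place at 0.
362 hashes to 5; slot 5 is free -> place at 5.
502 hashes to 1, h2=11; 1 taken -> place at 12.
Table: [890, 255, —, —, —, 362, —, 968, —, —, 369, —, 502]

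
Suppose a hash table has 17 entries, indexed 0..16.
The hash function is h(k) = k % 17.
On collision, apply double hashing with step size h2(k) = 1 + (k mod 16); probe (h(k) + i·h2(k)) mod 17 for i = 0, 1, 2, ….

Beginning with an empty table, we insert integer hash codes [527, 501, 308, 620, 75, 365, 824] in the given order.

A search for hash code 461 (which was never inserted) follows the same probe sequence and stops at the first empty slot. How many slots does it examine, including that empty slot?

2

527: h=0 -> slot 0
501: h=8 -> slot 8
308: h=2 -> slot 2
620: h=8, h2=13, probe 8,4 -> slot 4
75: h=7 -> slot 7
365: h=8, h2=14, probe 8,5 -> slot 5
824: h=8, h2=9, probe 8,0,9 -> slot 9
Table: [527, -, 308, -, 620, 365, -, 75, 501, 824, -, -, -, -, -, -, -]
Lookup 461: h=2, h2=14, probe 2,16 → slot 16 empty, not found.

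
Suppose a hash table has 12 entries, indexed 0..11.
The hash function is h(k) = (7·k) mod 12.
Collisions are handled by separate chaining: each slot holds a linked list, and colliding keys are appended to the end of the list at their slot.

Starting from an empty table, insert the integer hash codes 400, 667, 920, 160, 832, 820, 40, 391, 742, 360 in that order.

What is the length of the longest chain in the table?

Insert 400: h=4, bucket 4 empty → new chain.
Insert 667: h=1, bucket 1 empty → new chain.
Insert 920: h=8, bucket 8 empty → new chain.
Insert 160: h=4, bucket 4 nonempty → append to chain.
Insert 832: h=4, bucket 4 nonempty → append to chain.
Insert 820: h=4, bucket 4 nonempty → append to chain.
Insert 40: h=4, bucket 4 nonempty → append to chain.
Insert 391: h=1, bucket 1 nonempty → append to chain.
Insert 742: h=10, bucket 10 empty → new chain.
Insert 360: h=0, bucket 0 empty → new chain.
Final buckets:
0: 360
1: 667 -> 391
2: -
3: -
4: 400 -> 160 -> 832 -> 820 -> 40
5: -
6: -
7: -
8: 920
9: -
10: 742
11: -

5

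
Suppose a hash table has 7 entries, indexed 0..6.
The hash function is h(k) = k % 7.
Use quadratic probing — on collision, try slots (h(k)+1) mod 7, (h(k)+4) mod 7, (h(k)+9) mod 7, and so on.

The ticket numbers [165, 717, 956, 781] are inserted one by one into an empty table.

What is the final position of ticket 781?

1

Insert 165: h=4, slot 4 empty => index 4.
Insert 717: h=3, slot 3 empty => index 3.
Insert 956: h=4, slot 4 occupied => index 5.
Insert 781: h=4, slots 4,5 occupied => index 1.
Table: [_, 781, _, 717, 165, 956, _]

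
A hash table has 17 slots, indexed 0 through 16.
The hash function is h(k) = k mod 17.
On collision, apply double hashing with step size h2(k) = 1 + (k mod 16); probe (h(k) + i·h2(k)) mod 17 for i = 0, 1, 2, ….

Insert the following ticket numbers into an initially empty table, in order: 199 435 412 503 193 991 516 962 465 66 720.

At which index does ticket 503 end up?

1

Insert 199: h=12, slot 12 empty → index 12.
Insert 435: h=10, slot 10 empty → index 10.
Insert 412: h=4, slot 4 empty → index 4.
Insert 503: h=10, h2=8, slot 10 occupied → index 1.
Insert 193: h=6, slot 6 empty → index 6.
Insert 991: h=5, slot 5 empty → index 5.
Insert 516: h=6, h2=5, slot 6 occupied → index 11.
Insert 962: h=10, h2=3, slot 10 occupied → index 13.
Insert 465: h=6, h2=2, slot 6 occupied → index 8.
Insert 66: h=15, slot 15 empty → index 15.
Insert 720: h=6, h2=1, slot 6 occupied → index 7.
Table: [—, 503, —, —, 412, 991, 193, 720, 465, —, 435, 516, 199, 962, —, 66, —]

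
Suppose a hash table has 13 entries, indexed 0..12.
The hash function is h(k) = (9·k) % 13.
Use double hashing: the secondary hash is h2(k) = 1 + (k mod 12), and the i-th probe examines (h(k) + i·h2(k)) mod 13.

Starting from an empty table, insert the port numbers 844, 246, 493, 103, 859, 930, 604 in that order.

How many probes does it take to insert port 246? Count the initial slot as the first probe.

2

844: h=4 → slot 4
246: h=4, h2=7, probe 4,11 → slot 11
493: h=4, h2=2, probe 4,6 → slot 6
103: h=4, h2=8, probe 4,12 → slot 12
859: h=9 → slot 9
930: h=11, h2=7, probe 11,5 → slot 5
604: h=2 → slot 2
Table: [., ., 604, ., 844, 930, 493, ., ., 859, ., 246, 103]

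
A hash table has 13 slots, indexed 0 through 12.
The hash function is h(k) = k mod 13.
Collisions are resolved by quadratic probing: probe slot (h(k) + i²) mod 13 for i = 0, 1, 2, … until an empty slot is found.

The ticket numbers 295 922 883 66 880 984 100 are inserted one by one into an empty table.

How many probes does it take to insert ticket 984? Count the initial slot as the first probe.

4

Insert 295: h=9, slot 9 empty => index 9.
Insert 922: h=12, slot 12 empty => index 12.
Insert 883: h=12, slot 12 occupied => index 0.
Insert 66: h=1, slot 1 empty => index 1.
Insert 880: h=9, slot 9 occupied => index 10.
Insert 984: h=9, slots 9,10,0 occupied => index 5.
Insert 100: h=9, slots 9,10,0,5,12 occupied => index 8.
Table: [883, 66, ., ., ., 984, ., ., 100, 295, 880, ., 922]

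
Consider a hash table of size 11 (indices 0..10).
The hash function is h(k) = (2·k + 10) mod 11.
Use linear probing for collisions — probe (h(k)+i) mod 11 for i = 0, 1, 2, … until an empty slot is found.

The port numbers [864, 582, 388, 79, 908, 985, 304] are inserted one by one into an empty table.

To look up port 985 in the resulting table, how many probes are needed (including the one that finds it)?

Insert 864: h=0, slot 0 empty -> index 0.
Insert 582: h=8, slot 8 empty -> index 8.
Insert 388: h=5, slot 5 empty -> index 5.
Insert 79: h=3, slot 3 empty -> index 3.
Insert 908: h=0, slot 0 occupied -> index 1.
Insert 985: h=0, slots 0,1 occupied -> index 2.
Insert 304: h=2, slots 2,3 occupied -> index 4.
Table: [864, 908, 985, 79, 304, 388, -, -, 582, -, -]
Lookup 985: h=0, probe 0,1,2 → found at 2.

3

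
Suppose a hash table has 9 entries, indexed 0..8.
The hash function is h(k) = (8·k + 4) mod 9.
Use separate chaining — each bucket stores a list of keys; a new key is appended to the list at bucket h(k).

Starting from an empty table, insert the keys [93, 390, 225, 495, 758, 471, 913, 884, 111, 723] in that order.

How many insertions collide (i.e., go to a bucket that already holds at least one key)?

93 → bucket 1
390 → bucket 1 (collision)
225 → bucket 4
495 → bucket 4 (collision)
758 → bucket 2
471 → bucket 1 (collision)
913 → bucket 0
884 → bucket 2 (collision)
111 → bucket 1 (collision)
723 → bucket 1 (collision)
Final buckets:
0: 913
1: 93 -> 390 -> 471 -> 111 -> 723
2: 758 -> 884
3: ∅
4: 225 -> 495
5: ∅
6: ∅
7: ∅
8: ∅

6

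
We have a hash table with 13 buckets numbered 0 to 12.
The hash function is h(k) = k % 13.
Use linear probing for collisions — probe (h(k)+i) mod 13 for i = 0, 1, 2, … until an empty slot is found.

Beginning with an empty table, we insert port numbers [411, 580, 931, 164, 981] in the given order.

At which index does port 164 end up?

411 hashes to 8; slot 8 is free → place at 8.
580 hashes to 8; 8 taken → place at 9.
931 hashes to 8; 8,9 taken → place at 10.
164 hashes to 8; 8,9,10 taken → place at 11.
981 hashes to 6; slot 6 is free → place at 6.
Table: [—, —, —, —, —, —, 981, —, 411, 580, 931, 164, —]

11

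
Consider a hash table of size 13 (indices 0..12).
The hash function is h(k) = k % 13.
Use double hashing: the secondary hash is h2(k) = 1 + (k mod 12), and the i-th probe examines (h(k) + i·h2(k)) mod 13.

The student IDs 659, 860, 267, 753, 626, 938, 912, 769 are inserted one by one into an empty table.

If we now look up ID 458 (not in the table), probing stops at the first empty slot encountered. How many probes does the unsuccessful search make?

2

659: h=9 -> slot 9
860: h=2 -> slot 2
267: h=7 -> slot 7
753: h=12 -> slot 12
626: h=2, h2=3, probe 2,5 -> slot 5
938: h=2, h2=3, probe 2,5,8 -> slot 8
912: h=2, h2=1, probe 2,3 -> slot 3
769: h=2, h2=2, probe 2,4 -> slot 4
Table: [—, —, 860, 912, 769, 626, —, 267, 938, 659, —, —, 753]
Lookup 458: h=3, h2=3, probe 3,6 → slot 6 empty, not found.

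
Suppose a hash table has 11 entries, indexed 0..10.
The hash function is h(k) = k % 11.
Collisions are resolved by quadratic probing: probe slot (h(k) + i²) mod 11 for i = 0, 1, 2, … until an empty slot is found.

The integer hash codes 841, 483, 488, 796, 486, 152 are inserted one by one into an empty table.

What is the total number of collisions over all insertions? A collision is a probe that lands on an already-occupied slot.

2

841 hashes to 5; slot 5 is free → place at 5.
483 hashes to 10; slot 10 is free → place at 10.
488 hashes to 4; slot 4 is free → place at 4.
796 hashes to 4; 4,5 taken → place at 8.
486 hashes to 2; slot 2 is free → place at 2.
152 hashes to 9; slot 9 is free → place at 9.
Table: [., ., 486, ., 488, 841, ., ., 796, 152, 483]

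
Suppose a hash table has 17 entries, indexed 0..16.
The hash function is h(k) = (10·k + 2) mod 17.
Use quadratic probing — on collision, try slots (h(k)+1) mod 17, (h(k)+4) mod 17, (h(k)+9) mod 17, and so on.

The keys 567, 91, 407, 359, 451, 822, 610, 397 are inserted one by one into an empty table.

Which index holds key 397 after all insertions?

567 hashes to 11; slot 11 is free => place at 11.
91 hashes to 11; 11 taken => place at 12.
407 hashes to 9; slot 9 is free => place at 9.
359 hashes to 5; slot 5 is free => place at 5.
451 hashes to 7; slot 7 is free => place at 7.
822 hashes to 11; 11,12 taken => place at 15.
610 hashes to 16; slot 16 is free => place at 16.
397 hashes to 11; 11,12,15 taken => place at 3.
Table: [_, _, _, 397, _, 359, _, 451, _, 407, _, 567, 91, _, _, 822, 610]

3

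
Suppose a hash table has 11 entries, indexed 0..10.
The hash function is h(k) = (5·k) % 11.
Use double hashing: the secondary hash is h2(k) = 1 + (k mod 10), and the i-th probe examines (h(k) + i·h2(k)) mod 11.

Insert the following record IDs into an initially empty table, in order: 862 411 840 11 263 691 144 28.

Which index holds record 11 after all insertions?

2

862: h=9 -> slot 9
411: h=9, h2=2, probe 9,0 -> slot 0
840: h=9, h2=1, probe 9,10 -> slot 10
11: h=0, h2=2, probe 0,2 -> slot 2
263: h=6 -> slot 6
691: h=1 -> slot 1
144: h=5 -> slot 5
28: h=8 -> slot 8
Table: [411, 691, 11, _, _, 144, 263, _, 28, 862, 840]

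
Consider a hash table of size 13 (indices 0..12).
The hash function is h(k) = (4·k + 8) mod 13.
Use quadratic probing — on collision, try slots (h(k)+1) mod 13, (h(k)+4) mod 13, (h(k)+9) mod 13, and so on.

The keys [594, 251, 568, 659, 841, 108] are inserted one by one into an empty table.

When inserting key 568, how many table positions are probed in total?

594 hashes to 5; slot 5 is free => place at 5.
251 hashes to 11; slot 11 is free => place at 11.
568 hashes to 5; 5 taken => place at 6.
659 hashes to 5; 5,6 taken => place at 9.
841 hashes to 5; 5,6,9 taken => place at 1.
108 hashes to 11; 11 taken => place at 12.
Table: [-, 841, -, -, -, 594, 568, -, -, 659, -, 251, 108]

2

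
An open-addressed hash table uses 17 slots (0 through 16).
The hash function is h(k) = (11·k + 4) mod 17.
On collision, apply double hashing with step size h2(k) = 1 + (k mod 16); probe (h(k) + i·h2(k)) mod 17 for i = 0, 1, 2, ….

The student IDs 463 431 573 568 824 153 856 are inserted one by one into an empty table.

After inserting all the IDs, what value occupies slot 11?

856

Insert 463: h=14, slot 14 empty -> index 14.
Insert 431: h=2, slot 2 empty -> index 2.
Insert 573: h=0, slot 0 empty -> index 0.
Insert 568: h=13, slot 13 empty -> index 13.
Insert 824: h=7, slot 7 empty -> index 7.
Insert 153: h=4, slot 4 empty -> index 4.
Insert 856: h=2, h2=9, slot 2 occupied -> index 11.
Table: [573, ., 431, ., 153, ., ., 824, ., ., ., 856, ., 568, 463, ., .]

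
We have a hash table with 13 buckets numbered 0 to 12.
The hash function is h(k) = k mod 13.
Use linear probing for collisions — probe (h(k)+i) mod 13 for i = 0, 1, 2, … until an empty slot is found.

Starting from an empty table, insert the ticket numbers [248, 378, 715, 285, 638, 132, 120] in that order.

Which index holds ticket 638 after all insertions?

Insert 248: h=1, slot 1 empty => index 1.
Insert 378: h=1, slot 1 occupied => index 2.
Insert 715: h=0, slot 0 empty => index 0.
Insert 285: h=12, slot 12 empty => index 12.
Insert 638: h=1, slots 1,2 occupied => index 3.
Insert 132: h=2, slots 2,3 occupied => index 4.
Insert 120: h=3, slots 3,4 occupied => index 5.
Table: [715, 248, 378, 638, 132, 120, _, _, _, _, _, _, 285]

3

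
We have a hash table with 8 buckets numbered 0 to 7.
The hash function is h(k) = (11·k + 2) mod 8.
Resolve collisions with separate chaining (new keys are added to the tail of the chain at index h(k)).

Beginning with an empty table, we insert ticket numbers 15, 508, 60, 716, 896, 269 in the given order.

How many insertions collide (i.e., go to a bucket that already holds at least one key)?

2

Insert 15: h=7, bucket 7 empty → new chain.
Insert 508: h=6, bucket 6 empty → new chain.
Insert 60: h=6, bucket 6 nonempty → append to chain.
Insert 716: h=6, bucket 6 nonempty → append to chain.
Insert 896: h=2, bucket 2 empty → new chain.
Insert 269: h=1, bucket 1 empty → new chain.
Final buckets:
0: —
1: 269
2: 896
3: —
4: —
5: —
6: 508 -> 60 -> 716
7: 15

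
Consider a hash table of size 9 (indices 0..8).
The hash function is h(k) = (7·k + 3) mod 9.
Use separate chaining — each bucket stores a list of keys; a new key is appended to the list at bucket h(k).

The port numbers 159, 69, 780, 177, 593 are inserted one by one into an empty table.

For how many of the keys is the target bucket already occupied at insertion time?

Insert 159: h=0, bucket 0 empty -> new chain.
Insert 69: h=0, bucket 0 nonempty -> append to chain.
Insert 780: h=0, bucket 0 nonempty -> append to chain.
Insert 177: h=0, bucket 0 nonempty -> append to chain.
Insert 593: h=5, bucket 5 empty -> new chain.
Final buckets:
0: 159 -> 69 -> 780 -> 177
1: .
2: .
3: .
4: .
5: 593
6: .
7: .
8: .

3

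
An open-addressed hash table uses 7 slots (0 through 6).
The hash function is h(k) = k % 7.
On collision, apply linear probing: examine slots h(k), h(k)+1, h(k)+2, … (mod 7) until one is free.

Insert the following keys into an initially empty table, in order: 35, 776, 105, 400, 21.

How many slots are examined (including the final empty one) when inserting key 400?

Insert 35: h=0, slot 0 empty → index 0.
Insert 776: h=6, slot 6 empty → index 6.
Insert 105: h=0, slot 0 occupied → index 1.
Insert 400: h=1, slot 1 occupied → index 2.
Insert 21: h=0, slots 0,1,2 occupied → index 3.
Table: [35, 105, 400, 21, ., ., 776]

2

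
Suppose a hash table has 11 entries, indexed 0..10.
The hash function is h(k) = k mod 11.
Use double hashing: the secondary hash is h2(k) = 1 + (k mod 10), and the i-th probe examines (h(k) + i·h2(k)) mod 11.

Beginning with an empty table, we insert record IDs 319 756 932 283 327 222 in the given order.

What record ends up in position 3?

319: h=0 -> slot 0
756: h=8 -> slot 8
932: h=8, h2=3, probe 8,0,3 -> slot 3
283: h=8, h2=4, probe 8,1 -> slot 1
327: h=8, h2=8, probe 8,5 -> slot 5
222: h=2 -> slot 2
Table: [319, 283, 222, 932, ∅, 327, ∅, ∅, 756, ∅, ∅]

932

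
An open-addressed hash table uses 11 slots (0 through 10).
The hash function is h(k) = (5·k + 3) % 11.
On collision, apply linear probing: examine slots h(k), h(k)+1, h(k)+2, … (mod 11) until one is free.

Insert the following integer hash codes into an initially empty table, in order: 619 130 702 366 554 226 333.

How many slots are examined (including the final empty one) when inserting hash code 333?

619: h=7 -> slot 7
130: h=4 -> slot 4
702: h=4, probe 4,5 -> slot 5
366: h=7, probe 7,8 -> slot 8
554: h=1 -> slot 1
226: h=0 -> slot 0
333: h=7, probe 7,8,9 -> slot 9
Table: [226, 554, _, _, 130, 702, _, 619, 366, 333, _]

3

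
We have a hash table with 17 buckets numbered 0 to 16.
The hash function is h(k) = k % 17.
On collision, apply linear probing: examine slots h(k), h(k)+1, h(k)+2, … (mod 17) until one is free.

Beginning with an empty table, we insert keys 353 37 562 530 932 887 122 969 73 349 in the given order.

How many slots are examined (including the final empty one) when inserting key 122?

4

353: h=13 => slot 13
37: h=3 => slot 3
562: h=1 => slot 1
530: h=3, probe 3,4 => slot 4
932: h=14 => slot 14
887: h=3, probe 3,4,5 => slot 5
122: h=3, probe 3,4,5,6 => slot 6
969: h=0 => slot 0
73: h=5, probe 5,6,7 => slot 7
349: h=9 => slot 9
Table: [969, 562, —, 37, 530, 887, 122, 73, —, 349, —, —, —, 353, 932, —, —]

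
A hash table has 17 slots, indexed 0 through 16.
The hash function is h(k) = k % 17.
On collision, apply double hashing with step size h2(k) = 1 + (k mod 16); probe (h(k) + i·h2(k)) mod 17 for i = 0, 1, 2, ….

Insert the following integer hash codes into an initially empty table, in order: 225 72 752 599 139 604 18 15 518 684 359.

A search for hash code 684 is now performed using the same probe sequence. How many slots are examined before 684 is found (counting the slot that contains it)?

2

225 hashes to 4; slot 4 is free → place at 4.
72 hashes to 4, h2=9; 4 taken → place at 13.
752 hashes to 4, h2=1; 4 taken → place at 5.
599 hashes to 4, h2=8; 4 taken → place at 12.
139 hashes to 3; slot 3 is free → place at 3.
604 hashes to 9; slot 9 is free → place at 9.
18 hashes to 1; slot 1 is free → place at 1.
15 hashes to 15; slot 15 is free → place at 15.
518 hashes to 8; slot 8 is free → place at 8.
684 hashes to 4, h2=13; 4 taken → place at 0.
359 hashes to 2; slot 2 is free → place at 2.
Table: [684, 18, 359, 139, 225, 752, ., ., 518, 604, ., ., 599, 72, ., 15, .]
Lookup 684: h=4, h2=13, probe 4,0 → found at 0.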